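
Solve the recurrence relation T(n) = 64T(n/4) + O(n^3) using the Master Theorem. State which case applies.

Master Theorem for T(n) = 64T(n/4) + O(n^3):

a = 64, b = 4, c = 3
log_b(a) = log_4(64) = 3.0000

Case 2: c = 3 = log_4(64) = 3.0000
T(n) = O(n^3 log n) = O(n^3 log n)

For T(n) = 64T(n/4) + O(n^3): log_4(64) = 3.0000. This is Case 2 of the Master Theorem (c = log_b(a), equal work at all levels), giving O(n^3 log n).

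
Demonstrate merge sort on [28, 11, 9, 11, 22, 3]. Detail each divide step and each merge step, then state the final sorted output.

Merge sort trace:

Split: [28, 11, 9, 11, 22, 3] -> [28, 11, 9] and [11, 22, 3]
  Split: [28, 11, 9] -> [28] and [11, 9]
    Split: [11, 9] -> [11] and [9]
    Merge: [11] + [9] -> [9, 11]
  Merge: [28] + [9, 11] -> [9, 11, 28]
  Split: [11, 22, 3] -> [11] and [22, 3]
    Split: [22, 3] -> [22] and [3]
    Merge: [22] + [3] -> [3, 22]
  Merge: [11] + [3, 22] -> [3, 11, 22]
Merge: [9, 11, 28] + [3, 11, 22] -> [3, 9, 11, 11, 22, 28]

Final sorted array: [3, 9, 11, 11, 22, 28]

The merge sort proceeds by recursively splitting the array and merging sorted halves.
After all merges, the sorted array is [3, 9, 11, 11, 22, 28].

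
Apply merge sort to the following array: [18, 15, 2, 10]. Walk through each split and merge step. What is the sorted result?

Merge sort trace:

Split: [18, 15, 2, 10] -> [18, 15] and [2, 10]
  Split: [18, 15] -> [18] and [15]
  Merge: [18] + [15] -> [15, 18]
  Split: [2, 10] -> [2] and [10]
  Merge: [2] + [10] -> [2, 10]
Merge: [15, 18] + [2, 10] -> [2, 10, 15, 18]

Final sorted array: [2, 10, 15, 18]

The merge sort proceeds by recursively splitting the array and merging sorted halves.
After all merges, the sorted array is [2, 10, 15, 18].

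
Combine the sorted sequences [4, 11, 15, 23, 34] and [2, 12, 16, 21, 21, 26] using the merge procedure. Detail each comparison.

Merging process:

Compare 4 vs 2: take 2 from right. Merged: [2]
Compare 4 vs 12: take 4 from left. Merged: [2, 4]
Compare 11 vs 12: take 11 from left. Merged: [2, 4, 11]
Compare 15 vs 12: take 12 from right. Merged: [2, 4, 11, 12]
Compare 15 vs 16: take 15 from left. Merged: [2, 4, 11, 12, 15]
Compare 23 vs 16: take 16 from right. Merged: [2, 4, 11, 12, 15, 16]
Compare 23 vs 21: take 21 from right. Merged: [2, 4, 11, 12, 15, 16, 21]
Compare 23 vs 21: take 21 from right. Merged: [2, 4, 11, 12, 15, 16, 21, 21]
Compare 23 vs 26: take 23 from left. Merged: [2, 4, 11, 12, 15, 16, 21, 21, 23]
Compare 34 vs 26: take 26 from right. Merged: [2, 4, 11, 12, 15, 16, 21, 21, 23, 26]
Append remaining from left: [34]. Merged: [2, 4, 11, 12, 15, 16, 21, 21, 23, 26, 34]

Final merged array: [2, 4, 11, 12, 15, 16, 21, 21, 23, 26, 34]
Total comparisons: 10

The merged array is [2, 4, 11, 12, 15, 16, 21, 21, 23, 26, 34], requiring 10 comparisons. The merge step runs in O(n) time where n is the total number of elements.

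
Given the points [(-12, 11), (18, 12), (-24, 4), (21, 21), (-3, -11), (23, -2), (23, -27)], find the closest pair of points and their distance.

Computing all pairwise distances among 7 points:

d((-12, 11), (18, 12)) = 30.0167
d((-12, 11), (-24, 4)) = 13.8924
d((-12, 11), (21, 21)) = 34.4819
d((-12, 11), (-3, -11)) = 23.7697
d((-12, 11), (23, -2)) = 37.3363
d((-12, 11), (23, -27)) = 51.6624
d((18, 12), (-24, 4)) = 42.7551
d((18, 12), (21, 21)) = 9.4868 <-- minimum
d((18, 12), (-3, -11)) = 31.1448
d((18, 12), (23, -2)) = 14.8661
d((18, 12), (23, -27)) = 39.3192
d((-24, 4), (21, 21)) = 48.1041
d((-24, 4), (-3, -11)) = 25.807
d((-24, 4), (23, -2)) = 47.3814
d((-24, 4), (23, -27)) = 56.3028
d((21, 21), (-3, -11)) = 40.0
d((21, 21), (23, -2)) = 23.0868
d((21, 21), (23, -27)) = 48.0416
d((-3, -11), (23, -2)) = 27.5136
d((-3, -11), (23, -27)) = 30.5287
d((23, -2), (23, -27)) = 25.0

Closest pair: (18, 12) and (21, 21) with distance 9.4868

The closest pair is (18, 12) and (21, 21) with Euclidean distance 9.4868. For 7 points, brute-force pairwise comparison is shown above. For large n, the divide-and-conquer algorithm (sort by x, recurse on halves, check the dividing strip) achieves O(n log n).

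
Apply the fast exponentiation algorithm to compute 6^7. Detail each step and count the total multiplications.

Computing 6^7 by squaring (build up from 6^1; each line after the first costs one multiplication):

6^1 = 6
6^2 = (6^1)^2 = 6^2 = 36
6^3 = 6 * 6^2 = 6 * 36 = 216
6^6 = (6^3)^2 = 216^2 = 46656
6^7 = 6 * 6^6 = 6 * 46656 = 279936

Result: 279936
Multiplications needed: 4 (4 lines after 6^1)

6^7 = 279936. Using exponentiation by squaring, this requires 4 multiplications. The key idea: if the exponent is even, square the half-power; if odd, multiply by the base once.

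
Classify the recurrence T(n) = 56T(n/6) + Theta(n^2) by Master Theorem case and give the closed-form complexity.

Master Theorem for T(n) = 56T(n/6) + O(n^2):

a = 56, b = 6, c = 2
log_b(a) = log_6(56) = 2.2466

Case 1: c = 2 < log_6(56) = 2.2466
T(n) = O(n^(log_6 56))

For T(n) = 56T(n/6) + O(n^2): log_6(56) = 2.2466. This is Case 1 of the Master Theorem (c < log_b(a), work dominated by leaves), giving O(n^(log_6 56)).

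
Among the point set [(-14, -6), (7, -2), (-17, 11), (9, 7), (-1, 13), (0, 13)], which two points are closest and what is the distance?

Computing all pairwise distances among 6 points:

d((-14, -6), (7, -2)) = 21.3776
d((-14, -6), (-17, 11)) = 17.2627
d((-14, -6), (9, 7)) = 26.4197
d((-14, -6), (-1, 13)) = 23.0217
d((-14, -6), (0, 13)) = 23.6008
d((7, -2), (-17, 11)) = 27.2947
d((7, -2), (9, 7)) = 9.2195
d((7, -2), (-1, 13)) = 17.0
d((7, -2), (0, 13)) = 16.5529
d((-17, 11), (9, 7)) = 26.3059
d((-17, 11), (-1, 13)) = 16.1245
d((-17, 11), (0, 13)) = 17.1172
d((9, 7), (-1, 13)) = 11.6619
d((9, 7), (0, 13)) = 10.8167
d((-1, 13), (0, 13)) = 1.0 <-- minimum

Closest pair: (-1, 13) and (0, 13) with distance 1.0

The closest pair is (-1, 13) and (0, 13) with Euclidean distance 1.0. For 6 points, brute-force pairwise comparison is shown above. For large n, the divide-and-conquer algorithm (sort by x, recurse on halves, check the dividing strip) achieves O(n log n).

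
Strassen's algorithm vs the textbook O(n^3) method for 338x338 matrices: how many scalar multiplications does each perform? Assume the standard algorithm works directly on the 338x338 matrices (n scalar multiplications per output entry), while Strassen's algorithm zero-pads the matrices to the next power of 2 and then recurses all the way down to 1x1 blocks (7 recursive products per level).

Matrix multiplication for 338x338 matrices:

Strassen's algorithm requires power-of-2 dimensions. Pad 338x338 to 512x512 (next power of 2).

Standard algorithm: 338^3 = 38614472 multiplications
Strassen's algorithm: 7^(log2(512)) = 7^9 = 40353607 multiplications
Difference: 38614472 - 40353607 = -1739135 (Strassen uses MORE here due to padding overhead — for small or just-over-power-of-2 n, padding can outweigh the per-level savings)

Standard: 38614472 multiplications (338^3). Strassen: 40353607 multiplications (7^9, after padding to 512x512). Strassen reduces 8 recursive multiplications to 7 at each level.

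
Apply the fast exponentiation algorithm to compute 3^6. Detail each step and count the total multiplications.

Computing 3^6 by squaring (build up from 3^1; each line after the first costs one multiplication):

3^1 = 3
3^2 = (3^1)^2 = 3^2 = 9
3^3 = 3 * 3^2 = 3 * 9 = 27
3^6 = (3^3)^2 = 27^2 = 729

Result: 729
Multiplications needed: 3 (3 lines after 3^1)

3^6 = 729. Using exponentiation by squaring, this requires 3 multiplications. The key idea: if the exponent is even, square the half-power; if odd, multiply by the base once.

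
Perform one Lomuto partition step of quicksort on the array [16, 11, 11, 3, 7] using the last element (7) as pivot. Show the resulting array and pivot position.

Lomuto partition with pivot = 7:

Initial array: [16, 11, 11, 3, 7]

arr[0]=16 > 7: no swap
arr[1]=11 > 7: no swap
arr[2]=11 > 7: no swap
arr[3]=3 <= 7: swap with position 0, array becomes [3, 11, 11, 16, 7]

Place pivot at position 1: [3, 7, 11, 16, 11]
Pivot position: 1

After partitioning with pivot 7, the array becomes [3, 7, 11, 16, 11]. The pivot is placed at index 1. All elements to the left of the pivot are <= 7, and all elements to the right are > 7.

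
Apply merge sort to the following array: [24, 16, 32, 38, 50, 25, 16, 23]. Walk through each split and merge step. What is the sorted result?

Merge sort trace:

Split: [24, 16, 32, 38, 50, 25, 16, 23] -> [24, 16, 32, 38] and [50, 25, 16, 23]
  Split: [24, 16, 32, 38] -> [24, 16] and [32, 38]
    Split: [24, 16] -> [24] and [16]
    Merge: [24] + [16] -> [16, 24]
    Split: [32, 38] -> [32] and [38]
    Merge: [32] + [38] -> [32, 38]
  Merge: [16, 24] + [32, 38] -> [16, 24, 32, 38]
  Split: [50, 25, 16, 23] -> [50, 25] and [16, 23]
    Split: [50, 25] -> [50] and [25]
    Merge: [50] + [25] -> [25, 50]
    Split: [16, 23] -> [16] and [23]
    Merge: [16] + [23] -> [16, 23]
  Merge: [25, 50] + [16, 23] -> [16, 23, 25, 50]
Merge: [16, 24, 32, 38] + [16, 23, 25, 50] -> [16, 16, 23, 24, 25, 32, 38, 50]

Final sorted array: [16, 16, 23, 24, 25, 32, 38, 50]

The merge sort proceeds by recursively splitting the array and merging sorted halves.
After all merges, the sorted array is [16, 16, 23, 24, 25, 32, 38, 50].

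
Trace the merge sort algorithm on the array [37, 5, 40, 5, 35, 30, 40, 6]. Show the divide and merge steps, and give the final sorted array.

Merge sort trace:

Split: [37, 5, 40, 5, 35, 30, 40, 6] -> [37, 5, 40, 5] and [35, 30, 40, 6]
  Split: [37, 5, 40, 5] -> [37, 5] and [40, 5]
    Split: [37, 5] -> [37] and [5]
    Merge: [37] + [5] -> [5, 37]
    Split: [40, 5] -> [40] and [5]
    Merge: [40] + [5] -> [5, 40]
  Merge: [5, 37] + [5, 40] -> [5, 5, 37, 40]
  Split: [35, 30, 40, 6] -> [35, 30] and [40, 6]
    Split: [35, 30] -> [35] and [30]
    Merge: [35] + [30] -> [30, 35]
    Split: [40, 6] -> [40] and [6]
    Merge: [40] + [6] -> [6, 40]
  Merge: [30, 35] + [6, 40] -> [6, 30, 35, 40]
Merge: [5, 5, 37, 40] + [6, 30, 35, 40] -> [5, 5, 6, 30, 35, 37, 40, 40]

Final sorted array: [5, 5, 6, 30, 35, 37, 40, 40]

The merge sort proceeds by recursively splitting the array and merging sorted halves.
After all merges, the sorted array is [5, 5, 6, 30, 35, 37, 40, 40].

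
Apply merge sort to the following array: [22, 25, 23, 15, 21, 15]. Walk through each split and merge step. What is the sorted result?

Merge sort trace:

Split: [22, 25, 23, 15, 21, 15] -> [22, 25, 23] and [15, 21, 15]
  Split: [22, 25, 23] -> [22] and [25, 23]
    Split: [25, 23] -> [25] and [23]
    Merge: [25] + [23] -> [23, 25]
  Merge: [22] + [23, 25] -> [22, 23, 25]
  Split: [15, 21, 15] -> [15] and [21, 15]
    Split: [21, 15] -> [21] and [15]
    Merge: [21] + [15] -> [15, 21]
  Merge: [15] + [15, 21] -> [15, 15, 21]
Merge: [22, 23, 25] + [15, 15, 21] -> [15, 15, 21, 22, 23, 25]

Final sorted array: [15, 15, 21, 22, 23, 25]

The merge sort proceeds by recursively splitting the array and merging sorted halves.
After all merges, the sorted array is [15, 15, 21, 22, 23, 25].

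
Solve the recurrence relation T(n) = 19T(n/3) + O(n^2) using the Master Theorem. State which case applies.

Master Theorem for T(n) = 19T(n/3) + O(n^2):

a = 19, b = 3, c = 2
log_b(a) = log_3(19) = 2.6801

Case 1: c = 2 < log_3(19) = 2.6801
T(n) = O(n^(log_3 19))

For T(n) = 19T(n/3) + O(n^2): log_3(19) = 2.6801. This is Case 1 of the Master Theorem (c < log_b(a), work dominated by leaves), giving O(n^(log_3 19)).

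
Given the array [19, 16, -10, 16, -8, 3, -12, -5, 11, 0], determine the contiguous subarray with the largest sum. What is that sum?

Using Kadane's algorithm on [19, 16, -10, 16, -8, 3, -12, -5, 11, 0]:

Scanning through the array:
Position 1 (value 16): max_ending_here = 35, max_so_far = 35
Position 2 (value -10): max_ending_here = 25, max_so_far = 35
Position 3 (value 16): max_ending_here = 41, max_so_far = 41
Position 4 (value -8): max_ending_here = 33, max_so_far = 41
Position 5 (value 3): max_ending_here = 36, max_so_far = 41
Position 6 (value -12): max_ending_here = 24, max_so_far = 41
Position 7 (value -5): max_ending_here = 19, max_so_far = 41
Position 8 (value 11): max_ending_here = 30, max_so_far = 41
Position 9 (value 0): max_ending_here = 30, max_so_far = 41

Maximum subarray: [19, 16, -10, 16]
Maximum sum: 41

The maximum subarray is [19, 16, -10, 16] with sum 41. This subarray runs from index 0 to index 3.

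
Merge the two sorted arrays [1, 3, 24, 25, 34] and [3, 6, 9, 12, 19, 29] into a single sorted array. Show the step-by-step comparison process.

Merging process:

Compare 1 vs 3: take 1 from left. Merged: [1]
Compare 3 vs 3: take 3 from left. Merged: [1, 3]
Compare 24 vs 3: take 3 from right. Merged: [1, 3, 3]
Compare 24 vs 6: take 6 from right. Merged: [1, 3, 3, 6]
Compare 24 vs 9: take 9 from right. Merged: [1, 3, 3, 6, 9]
Compare 24 vs 12: take 12 from right. Merged: [1, 3, 3, 6, 9, 12]
Compare 24 vs 19: take 19 from right. Merged: [1, 3, 3, 6, 9, 12, 19]
Compare 24 vs 29: take 24 from left. Merged: [1, 3, 3, 6, 9, 12, 19, 24]
Compare 25 vs 29: take 25 from left. Merged: [1, 3, 3, 6, 9, 12, 19, 24, 25]
Compare 34 vs 29: take 29 from right. Merged: [1, 3, 3, 6, 9, 12, 19, 24, 25, 29]
Append remaining from left: [34]. Merged: [1, 3, 3, 6, 9, 12, 19, 24, 25, 29, 34]

Final merged array: [1, 3, 3, 6, 9, 12, 19, 24, 25, 29, 34]
Total comparisons: 10

The merged array is [1, 3, 3, 6, 9, 12, 19, 24, 25, 29, 34], requiring 10 comparisons. The merge step runs in O(n) time where n is the total number of elements.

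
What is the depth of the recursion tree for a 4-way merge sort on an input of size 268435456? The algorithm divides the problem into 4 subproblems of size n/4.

For divide and conquer with division factor 4:

Problem sizes at each level:
Level 0: 268435456
Level 1: 67108864
Level 2: 16777216
Level 3: 4194304
Level 4: 1048576
Level 5: 262144
Level 6: 65536
Level 7: 16384
Level 8: 4096
Level 9: 1024
Level 10: 256
Level 11: 64
Level 12: 16
Level 13: 4
Level 14: 1

The root is level 0 and the size-1 base case is level 14 (the tree spans levels 0 through 14, i.e. 15 levels counting the root), so the depth is the number of divisions: log_4(268435456) = 14

The recursion tree depth is log_4(268435456) = 14. At each level, the problem size is divided by 4, so it takes 14 divisions to reduce to a base case of size 1. The algorithm makes 4 recursive calls at each level.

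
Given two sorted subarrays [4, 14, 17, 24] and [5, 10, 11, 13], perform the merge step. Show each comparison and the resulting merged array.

Merging process:

Compare 4 vs 5: take 4 from left. Merged: [4]
Compare 14 vs 5: take 5 from right. Merged: [4, 5]
Compare 14 vs 10: take 10 from right. Merged: [4, 5, 10]
Compare 14 vs 11: take 11 from right. Merged: [4, 5, 10, 11]
Compare 14 vs 13: take 13 from right. Merged: [4, 5, 10, 11, 13]
Append remaining from left: [14, 17, 24]. Merged: [4, 5, 10, 11, 13, 14, 17, 24]

Final merged array: [4, 5, 10, 11, 13, 14, 17, 24]
Total comparisons: 5

The merged array is [4, 5, 10, 11, 13, 14, 17, 24], requiring 5 comparisons. The merge step runs in O(n) time where n is the total number of elements.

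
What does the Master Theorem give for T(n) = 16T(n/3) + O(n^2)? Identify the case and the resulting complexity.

Master Theorem for T(n) = 16T(n/3) + O(n^2):

a = 16, b = 3, c = 2
log_b(a) = log_3(16) = 2.5237

Case 1: c = 2 < log_3(16) = 2.5237
T(n) = O(n^(log_3 16))

For T(n) = 16T(n/3) + O(n^2): log_3(16) = 2.5237. This is Case 1 of the Master Theorem (c < log_b(a), work dominated by leaves), giving O(n^(log_3 16)).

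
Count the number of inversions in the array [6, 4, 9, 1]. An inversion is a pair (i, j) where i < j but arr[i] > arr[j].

Finding inversions in [6, 4, 9, 1]:

(0, 1): arr[0]=6 > arr[1]=4
(0, 3): arr[0]=6 > arr[3]=1
(1, 3): arr[1]=4 > arr[3]=1
(2, 3): arr[2]=9 > arr[3]=1

Total inversions: 4

The array has 4 inversion(s): (0,1), (0,3), (1,3), (2,3). Each pair (i,j) satisfies i < j and arr[i] > arr[j].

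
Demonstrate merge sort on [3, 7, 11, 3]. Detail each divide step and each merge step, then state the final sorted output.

Merge sort trace:

Split: [3, 7, 11, 3] -> [3, 7] and [11, 3]
  Split: [3, 7] -> [3] and [7]
  Merge: [3] + [7] -> [3, 7]
  Split: [11, 3] -> [11] and [3]
  Merge: [11] + [3] -> [3, 11]
Merge: [3, 7] + [3, 11] -> [3, 3, 7, 11]

Final sorted array: [3, 3, 7, 11]

The merge sort proceeds by recursively splitting the array and merging sorted halves.
After all merges, the sorted array is [3, 3, 7, 11].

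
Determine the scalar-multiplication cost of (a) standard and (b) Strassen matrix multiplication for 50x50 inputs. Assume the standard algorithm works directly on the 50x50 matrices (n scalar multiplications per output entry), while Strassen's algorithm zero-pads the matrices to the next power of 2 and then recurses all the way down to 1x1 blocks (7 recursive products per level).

Matrix multiplication for 50x50 matrices:

Strassen's algorithm requires power-of-2 dimensions. Pad 50x50 to 64x64 (next power of 2).

Standard algorithm: 50^3 = 125000 multiplications
Strassen's algorithm: 7^(log2(64)) = 7^6 = 117649 multiplications
Savings: 125000 - 117649 = 7351 multiplications

Standard: 125000 multiplications (50^3). Strassen: 117649 multiplications (7^6, after padding to 64x64). Strassen reduces 8 recursive multiplications to 7 at each level.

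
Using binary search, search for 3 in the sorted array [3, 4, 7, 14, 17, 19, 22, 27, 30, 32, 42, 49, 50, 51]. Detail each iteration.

Binary search for 3 in [3, 4, 7, 14, 17, 19, 22, 27, 30, 32, 42, 49, 50, 51]:

lo=0, hi=13, mid=6, arr[mid]=22 -> 22 > 3, search left half
lo=0, hi=5, mid=2, arr[mid]=7 -> 7 > 3, search left half
lo=0, hi=1, mid=0, arr[mid]=3 -> Found target at index 0!

Binary search finds 3 at index 0 after 3 comparisons. The search repeatedly halves the search space by comparing with the middle element.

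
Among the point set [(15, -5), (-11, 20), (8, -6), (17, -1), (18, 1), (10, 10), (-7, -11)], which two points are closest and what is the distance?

Computing all pairwise distances among 7 points:

d((15, -5), (-11, 20)) = 36.0694
d((15, -5), (8, -6)) = 7.0711
d((15, -5), (17, -1)) = 4.4721
d((15, -5), (18, 1)) = 6.7082
d((15, -5), (10, 10)) = 15.8114
d((15, -5), (-7, -11)) = 22.8035
d((-11, 20), (8, -6)) = 32.2025
d((-11, 20), (17, -1)) = 35.0
d((-11, 20), (18, 1)) = 34.6699
d((-11, 20), (10, 10)) = 23.2594
d((-11, 20), (-7, -11)) = 31.257
d((8, -6), (17, -1)) = 10.2956
d((8, -6), (18, 1)) = 12.2066
d((8, -6), (10, 10)) = 16.1245
d((8, -6), (-7, -11)) = 15.8114
d((17, -1), (18, 1)) = 2.2361 <-- minimum
d((17, -1), (10, 10)) = 13.0384
d((17, -1), (-7, -11)) = 26.0
d((18, 1), (10, 10)) = 12.0416
d((18, 1), (-7, -11)) = 27.7308
d((10, 10), (-7, -11)) = 27.0185

Closest pair: (17, -1) and (18, 1) with distance 2.2361

The closest pair is (17, -1) and (18, 1) with Euclidean distance 2.2361. For 7 points, brute-force pairwise comparison is shown above. For large n, the divide-and-conquer algorithm (sort by x, recurse on halves, check the dividing strip) achieves O(n log n).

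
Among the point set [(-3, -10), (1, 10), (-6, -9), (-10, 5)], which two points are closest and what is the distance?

Computing all pairwise distances among 4 points:

d((-3, -10), (1, 10)) = 20.3961
d((-3, -10), (-6, -9)) = 3.1623 <-- minimum
d((-3, -10), (-10, 5)) = 16.5529
d((1, 10), (-6, -9)) = 20.2485
d((1, 10), (-10, 5)) = 12.083
d((-6, -9), (-10, 5)) = 14.5602

Closest pair: (-3, -10) and (-6, -9) with distance 3.1623

The closest pair is (-3, -10) and (-6, -9) with Euclidean distance 3.1623. For 4 points, brute-force pairwise comparison is shown above. For large n, the divide-and-conquer algorithm (sort by x, recurse on halves, check the dividing strip) achieves O(n log n).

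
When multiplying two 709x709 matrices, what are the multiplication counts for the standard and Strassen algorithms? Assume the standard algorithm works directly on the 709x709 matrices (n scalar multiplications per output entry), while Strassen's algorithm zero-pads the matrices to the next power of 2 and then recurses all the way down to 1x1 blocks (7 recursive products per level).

Matrix multiplication for 709x709 matrices:

Strassen's algorithm requires power-of-2 dimensions. Pad 709x709 to 1024x1024 (next power of 2).

Standard algorithm: 709^3 = 356400829 multiplications
Strassen's algorithm: 7^(log2(1024)) = 7^10 = 282475249 multiplications
Savings: 356400829 - 282475249 = 73925580 multiplications

Standard: 356400829 multiplications (709^3). Strassen: 282475249 multiplications (7^10, after padding to 1024x1024). Strassen reduces 8 recursive multiplications to 7 at each level.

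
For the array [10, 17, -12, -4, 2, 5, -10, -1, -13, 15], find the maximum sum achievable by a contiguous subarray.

Using Kadane's algorithm on [10, 17, -12, -4, 2, 5, -10, -1, -13, 15]:

Scanning through the array:
Position 1 (value 17): max_ending_here = 27, max_so_far = 27
Position 2 (value -12): max_ending_here = 15, max_so_far = 27
Position 3 (value -4): max_ending_here = 11, max_so_far = 27
Position 4 (value 2): max_ending_here = 13, max_so_far = 27
Position 5 (value 5): max_ending_here = 18, max_so_far = 27
Position 6 (value -10): max_ending_here = 8, max_so_far = 27
Position 7 (value -1): max_ending_here = 7, max_so_far = 27
Position 8 (value -13): max_ending_here = -6, max_so_far = 27
Position 9 (value 15): max_ending_here = 15, max_so_far = 27

Maximum subarray: [10, 17]
Maximum sum: 27

The maximum subarray is [10, 17] with sum 27. This subarray runs from index 0 to index 1.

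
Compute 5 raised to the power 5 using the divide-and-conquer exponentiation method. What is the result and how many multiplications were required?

Computing 5^5 by squaring (build up from 5^1; each line after the first costs one multiplication):

5^1 = 5
5^2 = (5^1)^2 = 5^2 = 25
5^4 = (5^2)^2 = 25^2 = 625
5^5 = 5 * 5^4 = 5 * 625 = 3125

Result: 3125
Multiplications needed: 3 (3 lines after 5^1)

5^5 = 3125. Using exponentiation by squaring, this requires 3 multiplications. The key idea: if the exponent is even, square the half-power; if odd, multiply by the base once.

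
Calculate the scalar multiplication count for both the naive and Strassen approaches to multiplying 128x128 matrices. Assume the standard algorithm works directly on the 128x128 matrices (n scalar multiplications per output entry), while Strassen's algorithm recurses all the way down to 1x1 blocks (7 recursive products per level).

Matrix multiplication for 128x128 matrices:

Standard algorithm: 128^3 = 2097152 multiplications
Strassen's algorithm: 7^(log2(128)) = 7^7 = 823543 multiplications
Savings: 2097152 - 823543 = 1273609 multiplications

Standard: 2097152 multiplications (128^3). Strassen: 823543 multiplications (7^7). Strassen reduces 8 recursive multiplications to 7 at each level.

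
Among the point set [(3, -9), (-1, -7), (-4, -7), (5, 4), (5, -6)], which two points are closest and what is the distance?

Computing all pairwise distances among 5 points:

d((3, -9), (-1, -7)) = 4.4721
d((3, -9), (-4, -7)) = 7.2801
d((3, -9), (5, 4)) = 13.1529
d((3, -9), (5, -6)) = 3.6056
d((-1, -7), (-4, -7)) = 3.0 <-- minimum
d((-1, -7), (5, 4)) = 12.53
d((-1, -7), (5, -6)) = 6.0828
d((-4, -7), (5, 4)) = 14.2127
d((-4, -7), (5, -6)) = 9.0554
d((5, 4), (5, -6)) = 10.0

Closest pair: (-1, -7) and (-4, -7) with distance 3.0

The closest pair is (-1, -7) and (-4, -7) with Euclidean distance 3.0. For 5 points, brute-force pairwise comparison is shown above. For large n, the divide-and-conquer algorithm (sort by x, recurse on halves, check the dividing strip) achieves O(n log n).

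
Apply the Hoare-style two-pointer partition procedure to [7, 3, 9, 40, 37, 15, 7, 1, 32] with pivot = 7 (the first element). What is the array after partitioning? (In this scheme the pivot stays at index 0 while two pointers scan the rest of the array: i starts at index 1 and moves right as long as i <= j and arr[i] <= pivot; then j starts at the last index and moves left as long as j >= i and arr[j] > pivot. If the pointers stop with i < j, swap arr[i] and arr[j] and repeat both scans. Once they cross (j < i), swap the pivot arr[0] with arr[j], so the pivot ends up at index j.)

Hoare-style two-pointer partition with pivot = 7:

Initial array: [7, 3, 9, 40, 37, 15, 7, 1, 32]

Pointers start at i = 1, j = 8.
i stops at index 2 (arr[2]=9 > 7), j stops at index 7 (arr[7]=1 <= 7): swap arr[2] and arr[7], array becomes [7, 3, 1, 40, 37, 15, 7, 9, 32]
i stops at index 3 (arr[3]=40 > 7), j stops at index 6 (arr[6]=7 <= 7): swap arr[3] and arr[6], array becomes [7, 3, 1, 7, 37, 15, 40, 9, 32]
i ends at 4, j ends at 3: the pointers have crossed (j < i), so scanning stops.

Swap pivot arr[0] with arr[3] to place pivot at position 3: [7, 3, 1, 7, 37, 15, 40, 9, 32]
Pivot position: 3

After partitioning with pivot 7, the array becomes [7, 3, 1, 7, 37, 15, 40, 9, 32]. The pivot is placed at index 3. All elements to the left of the pivot are <= 7, and all elements to the right are > 7.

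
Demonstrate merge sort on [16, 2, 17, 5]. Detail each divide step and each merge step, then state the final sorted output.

Merge sort trace:

Split: [16, 2, 17, 5] -> [16, 2] and [17, 5]
  Split: [16, 2] -> [16] and [2]
  Merge: [16] + [2] -> [2, 16]
  Split: [17, 5] -> [17] and [5]
  Merge: [17] + [5] -> [5, 17]
Merge: [2, 16] + [5, 17] -> [2, 5, 16, 17]

Final sorted array: [2, 5, 16, 17]

The merge sort proceeds by recursively splitting the array and merging sorted halves.
After all merges, the sorted array is [2, 5, 16, 17].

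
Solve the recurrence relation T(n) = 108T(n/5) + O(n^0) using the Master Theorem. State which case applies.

Master Theorem for T(n) = 108T(n/5) + O(n^0):

a = 108, b = 5, c = 0
log_b(a) = log_5(108) = 2.9092

Case 1: c = 0 < log_5(108) = 2.9092
T(n) = O(n^(log_5 108))

For T(n) = 108T(n/5) + O(n^0): log_5(108) = 2.9092. This is Case 1 of the Master Theorem (c < log_b(a), work dominated by leaves), giving O(n^(log_5 108)).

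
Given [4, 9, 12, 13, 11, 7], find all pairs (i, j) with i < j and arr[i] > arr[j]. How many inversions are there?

Finding inversions in [4, 9, 12, 13, 11, 7]:

(1, 5): arr[1]=9 > arr[5]=7
(2, 4): arr[2]=12 > arr[4]=11
(2, 5): arr[2]=12 > arr[5]=7
(3, 4): arr[3]=13 > arr[4]=11
(3, 5): arr[3]=13 > arr[5]=7
(4, 5): arr[4]=11 > arr[5]=7

Total inversions: 6

The array has 6 inversion(s): (1,5), (2,4), (2,5), (3,4), (3,5), (4,5). Each pair (i,j) satisfies i < j and arr[i] > arr[j].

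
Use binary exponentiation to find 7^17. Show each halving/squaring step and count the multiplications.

Computing 7^17 by squaring (build up from 7^1; each line after the first costs one multiplication):

7^1 = 7
7^2 = (7^1)^2 = 7^2 = 49
7^4 = (7^2)^2 = 49^2 = 2401
7^8 = (7^4)^2 = 2401^2 = 5764801
7^16 = (7^8)^2 = 5764801^2 = 33232930569601
7^17 = 7 * 7^16 = 7 * 33232930569601 = 232630513987207

Result: 232630513987207
Multiplications needed: 5 (5 lines after 7^1)

7^17 = 232630513987207. Using exponentiation by squaring, this requires 5 multiplications. The key idea: if the exponent is even, square the half-power; if odd, multiply by the base once.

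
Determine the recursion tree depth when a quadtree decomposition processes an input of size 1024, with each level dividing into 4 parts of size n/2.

For divide and conquer with division factor 2:

Problem sizes at each level:
Level 0: 1024
Level 1: 512
Level 2: 256
Level 3: 128
Level 4: 64
Level 5: 32
Level 6: 16
Level 7: 8
Level 8: 4
Level 9: 2
Level 10: 1

The root is level 0 and the size-1 base case is level 10 (the tree spans levels 0 through 10, i.e. 11 levels counting the root), so the depth is the number of divisions: log_2(1024) = 10

The recursion tree depth is log_2(1024) = 10. At each level, the problem size is divided by 2, so it takes 10 divisions to reduce to a base case of size 1. The algorithm makes 4 recursive calls at each level.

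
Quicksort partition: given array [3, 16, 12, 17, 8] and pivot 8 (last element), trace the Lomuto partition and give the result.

Lomuto partition with pivot = 8:

Initial array: [3, 16, 12, 17, 8]

arr[0]=3 <= 8: swap with position 0, array becomes [3, 16, 12, 17, 8]
arr[1]=16 > 8: no swap
arr[2]=12 > 8: no swap
arr[3]=17 > 8: no swap

Place pivot at position 1: [3, 8, 12, 17, 16]
Pivot position: 1

After partitioning with pivot 8, the array becomes [3, 8, 12, 17, 16]. The pivot is placed at index 1. All elements to the left of the pivot are <= 8, and all elements to the right are > 8.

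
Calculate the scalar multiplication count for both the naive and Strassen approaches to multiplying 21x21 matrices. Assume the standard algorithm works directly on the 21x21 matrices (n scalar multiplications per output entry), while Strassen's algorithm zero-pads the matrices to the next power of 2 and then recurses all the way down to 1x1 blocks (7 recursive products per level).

Matrix multiplication for 21x21 matrices:

Strassen's algorithm requires power-of-2 dimensions. Pad 21x21 to 32x32 (next power of 2).

Standard algorithm: 21^3 = 9261 multiplications
Strassen's algorithm: 7^(log2(32)) = 7^5 = 16807 multiplications
Difference: 9261 - 16807 = -7546 (Strassen uses MORE here due to padding overhead — for small or just-over-power-of-2 n, padding can outweigh the per-level savings)

Standard: 9261 multiplications (21^3). Strassen: 16807 multiplications (7^5, after padding to 32x32). Strassen reduces 8 recursive multiplications to 7 at each level.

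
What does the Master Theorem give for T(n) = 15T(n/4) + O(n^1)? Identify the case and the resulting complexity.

Master Theorem for T(n) = 15T(n/4) + O(n^1):

a = 15, b = 4, c = 1
log_b(a) = log_4(15) = 1.9534

Case 1: c = 1 < log_4(15) = 1.9534
T(n) = O(n^(log_4 15))

For T(n) = 15T(n/4) + O(n^1): log_4(15) = 1.9534. This is Case 1 of the Master Theorem (c < log_b(a), work dominated by leaves), giving O(n^(log_4 15)).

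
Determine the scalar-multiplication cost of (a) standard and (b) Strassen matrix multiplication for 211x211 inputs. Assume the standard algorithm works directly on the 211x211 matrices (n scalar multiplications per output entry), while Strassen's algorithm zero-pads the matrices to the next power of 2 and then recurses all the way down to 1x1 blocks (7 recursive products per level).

Matrix multiplication for 211x211 matrices:

Strassen's algorithm requires power-of-2 dimensions. Pad 211x211 to 256x256 (next power of 2).

Standard algorithm: 211^3 = 9393931 multiplications
Strassen's algorithm: 7^(log2(256)) = 7^8 = 5764801 multiplications
Savings: 9393931 - 5764801 = 3629130 multiplications

Standard: 9393931 multiplications (211^3). Strassen: 5764801 multiplications (7^8, after padding to 256x256). Strassen reduces 8 recursive multiplications to 7 at each level.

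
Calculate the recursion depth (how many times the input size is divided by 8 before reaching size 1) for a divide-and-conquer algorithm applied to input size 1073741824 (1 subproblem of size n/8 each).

For divide and conquer with division factor 8:

Problem sizes at each level:
Level 0: 1073741824
Level 1: 134217728
Level 2: 16777216
Level 3: 2097152
Level 4: 262144
Level 5: 32768
Level 6: 4096
Level 7: 512
Level 8: 64
Level 9: 8
Level 10: 1

The root is level 0 and the size-1 base case is level 10 (the tree spans levels 0 through 10, i.e. 11 levels counting the root), so the depth is the number of divisions: log_8(1073741824) = 10

The recursion tree depth is log_8(1073741824) = 10. At each level, the problem size is divided by 8, so it takes 10 divisions to reduce to a base case of size 1. The algorithm makes 1 recursive call at each level.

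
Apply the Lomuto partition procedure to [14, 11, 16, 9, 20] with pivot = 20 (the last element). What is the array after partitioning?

Lomuto partition with pivot = 20:

Initial array: [14, 11, 16, 9, 20]

arr[0]=14 <= 20: swap with position 0, array becomes [14, 11, 16, 9, 20]
arr[1]=11 <= 20: swap with position 1, array becomes [14, 11, 16, 9, 20]
arr[2]=16 <= 20: swap with position 2, array becomes [14, 11, 16, 9, 20]
arr[3]=9 <= 20: swap with position 3, array becomes [14, 11, 16, 9, 20]

Place pivot at position 4: [14, 11, 16, 9, 20]
Pivot position: 4

After partitioning with pivot 20, the array becomes [14, 11, 16, 9, 20]. The pivot is placed at index 4. All elements to the left of the pivot are <= 20, and all elements to the right are > 20.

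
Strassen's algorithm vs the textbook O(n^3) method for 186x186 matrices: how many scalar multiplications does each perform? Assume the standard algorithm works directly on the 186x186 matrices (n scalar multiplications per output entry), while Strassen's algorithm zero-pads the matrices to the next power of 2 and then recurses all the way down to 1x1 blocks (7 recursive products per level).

Matrix multiplication for 186x186 matrices:

Strassen's algorithm requires power-of-2 dimensions. Pad 186x186 to 256x256 (next power of 2).

Standard algorithm: 186^3 = 6434856 multiplications
Strassen's algorithm: 7^(log2(256)) = 7^8 = 5764801 multiplications
Savings: 6434856 - 5764801 = 670055 multiplications

Standard: 6434856 multiplications (186^3). Strassen: 5764801 multiplications (7^8, after padding to 256x256). Strassen reduces 8 recursive multiplications to 7 at each level.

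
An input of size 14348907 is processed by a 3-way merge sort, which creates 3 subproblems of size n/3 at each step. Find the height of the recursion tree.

For divide and conquer with division factor 3:

Problem sizes at each level:
Level 0: 14348907
Level 1: 4782969
Level 2: 1594323
Level 3: 531441
Level 4: 177147
Level 5: 59049
Level 6: 19683
Level 7: 6561
Level 8: 2187
Level 9: 729
Level 10: 243
Level 11: 81
Level 12: 27
Level 13: 9
Level 14: 3
Level 15: 1

The root is level 0 and the size-1 base case is level 15 (the tree spans levels 0 through 15, i.e. 16 levels counting the root), so the depth is the number of divisions: log_3(14348907) = 15

The recursion tree depth is log_3(14348907) = 15. At each level, the problem size is divided by 3, so it takes 15 divisions to reduce to a base case of size 1. The algorithm makes 3 recursive calls at each level.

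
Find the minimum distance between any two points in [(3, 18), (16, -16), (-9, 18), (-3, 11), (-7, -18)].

Computing all pairwise distances among 5 points:

d((3, 18), (16, -16)) = 36.4005
d((3, 18), (-9, 18)) = 12.0
d((3, 18), (-3, 11)) = 9.2195 <-- minimum
d((3, 18), (-7, -18)) = 37.3631
d((16, -16), (-9, 18)) = 42.2019
d((16, -16), (-3, 11)) = 33.0151
d((16, -16), (-7, -18)) = 23.0868
d((-9, 18), (-3, 11)) = 9.2195 <-- minimum
d((-9, 18), (-7, -18)) = 36.0555
d((-3, 11), (-7, -18)) = 29.2746

Minimum distance: 9.2195 (tie among 2 pairs: (3, 18) and (-3, 11); (-9, 18) and (-3, 11))

The minimum Euclidean distance is 9.2195. There is a tie: 2 pairs achieve this minimum — (3, 18) and (-3, 11); (-9, 18) and (-3, 11). Any of these is a valid closest pair. For 5 points, brute-force pairwise comparison is shown above. For large n, the divide-and-conquer algorithm (sort by x, recurse on halves, check the dividing strip) achieves O(n log n).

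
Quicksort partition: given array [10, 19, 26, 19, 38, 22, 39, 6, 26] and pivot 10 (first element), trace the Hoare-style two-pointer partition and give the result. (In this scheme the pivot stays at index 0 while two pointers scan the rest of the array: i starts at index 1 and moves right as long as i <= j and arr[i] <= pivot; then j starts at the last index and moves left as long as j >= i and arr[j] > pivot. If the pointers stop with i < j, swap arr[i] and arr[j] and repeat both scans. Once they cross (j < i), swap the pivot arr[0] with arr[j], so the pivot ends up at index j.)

Hoare-style two-pointer partition with pivot = 10:

Initial array: [10, 19, 26, 19, 38, 22, 39, 6, 26]

Pointers start at i = 1, j = 8.
i stops at index 1 (arr[1]=19 > 10), j stops at index 7 (arr[7]=6 <= 10): swap arr[1] and arr[7], array becomes [10, 6, 26, 19, 38, 22, 39, 19, 26]
i ends at 2, j ends at 1: the pointers have crossed (j < i), so scanning stops.

Swap pivot arr[0] with arr[1] to place pivot at position 1: [6, 10, 26, 19, 38, 22, 39, 19, 26]
Pivot position: 1

After partitioning with pivot 10, the array becomes [6, 10, 26, 19, 38, 22, 39, 19, 26]. The pivot is placed at index 1. All elements to the left of the pivot are <= 10, and all elements to the right are > 10.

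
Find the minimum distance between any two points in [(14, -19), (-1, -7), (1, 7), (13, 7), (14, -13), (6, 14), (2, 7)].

Computing all pairwise distances among 7 points:

d((14, -19), (-1, -7)) = 19.2094
d((14, -19), (1, 7)) = 29.0689
d((14, -19), (13, 7)) = 26.0192
d((14, -19), (14, -13)) = 6.0
d((14, -19), (6, 14)) = 33.9559
d((14, -19), (2, 7)) = 28.6356
d((-1, -7), (1, 7)) = 14.1421
d((-1, -7), (13, 7)) = 19.799
d((-1, -7), (14, -13)) = 16.1555
d((-1, -7), (6, 14)) = 22.1359
d((-1, -7), (2, 7)) = 14.3178
d((1, 7), (13, 7)) = 12.0
d((1, 7), (14, -13)) = 23.8537
d((1, 7), (6, 14)) = 8.6023
d((1, 7), (2, 7)) = 1.0 <-- minimum
d((13, 7), (14, -13)) = 20.025
d((13, 7), (6, 14)) = 9.8995
d((13, 7), (2, 7)) = 11.0
d((14, -13), (6, 14)) = 28.1603
d((14, -13), (2, 7)) = 23.3238
d((6, 14), (2, 7)) = 8.0623

Closest pair: (1, 7) and (2, 7) with distance 1.0

The closest pair is (1, 7) and (2, 7) with Euclidean distance 1.0. For 7 points, brute-force pairwise comparison is shown above. For large n, the divide-and-conquer algorithm (sort by x, recurse on halves, check the dividing strip) achieves O(n log n).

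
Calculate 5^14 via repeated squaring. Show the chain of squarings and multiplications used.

Computing 5^14 by squaring (build up from 5^1; each line after the first costs one multiplication):

5^1 = 5
5^2 = (5^1)^2 = 5^2 = 25
5^3 = 5 * 5^2 = 5 * 25 = 125
5^6 = (5^3)^2 = 125^2 = 15625
5^7 = 5 * 5^6 = 5 * 15625 = 78125
5^14 = (5^7)^2 = 78125^2 = 6103515625

Result: 6103515625
Multiplications needed: 5 (5 lines after 5^1)

5^14 = 6103515625. Using exponentiation by squaring, this requires 5 multiplications. The key idea: if the exponent is even, square the half-power; if odd, multiply by the base once.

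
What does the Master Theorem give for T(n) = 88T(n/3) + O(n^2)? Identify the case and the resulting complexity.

Master Theorem for T(n) = 88T(n/3) + O(n^2):

a = 88, b = 3, c = 2
log_b(a) = log_3(88) = 4.0754

Case 1: c = 2 < log_3(88) = 4.0754
T(n) = O(n^(log_3 88))

For T(n) = 88T(n/3) + O(n^2): log_3(88) = 4.0754. This is Case 1 of the Master Theorem (c < log_b(a), work dominated by leaves), giving O(n^(log_3 88)).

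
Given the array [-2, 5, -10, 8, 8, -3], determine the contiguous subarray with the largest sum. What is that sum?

Using Kadane's algorithm on [-2, 5, -10, 8, 8, -3]:

Scanning through the array:
Position 1 (value 5): max_ending_here = 5, max_so_far = 5
Position 2 (value -10): max_ending_here = -5, max_so_far = 5
Position 3 (value 8): max_ending_here = 8, max_so_far = 8
Position 4 (value 8): max_ending_here = 16, max_so_far = 16
Position 5 (value -3): max_ending_here = 13, max_so_far = 16

Maximum subarray: [8, 8]
Maximum sum: 16

The maximum subarray is [8, 8] with sum 16. This subarray runs from index 3 to index 4.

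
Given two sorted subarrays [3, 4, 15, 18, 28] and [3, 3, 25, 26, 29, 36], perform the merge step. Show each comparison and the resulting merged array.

Merging process:

Compare 3 vs 3: take 3 from left. Merged: [3]
Compare 4 vs 3: take 3 from right. Merged: [3, 3]
Compare 4 vs 3: take 3 from right. Merged: [3, 3, 3]
Compare 4 vs 25: take 4 from left. Merged: [3, 3, 3, 4]
Compare 15 vs 25: take 15 from left. Merged: [3, 3, 3, 4, 15]
Compare 18 vs 25: take 18 from left. Merged: [3, 3, 3, 4, 15, 18]
Compare 28 vs 25: take 25 from right. Merged: [3, 3, 3, 4, 15, 18, 25]
Compare 28 vs 26: take 26 from right. Merged: [3, 3, 3, 4, 15, 18, 25, 26]
Compare 28 vs 29: take 28 from left. Merged: [3, 3, 3, 4, 15, 18, 25, 26, 28]
Append remaining from right: [29, 36]. Merged: [3, 3, 3, 4, 15, 18, 25, 26, 28, 29, 36]

Final merged array: [3, 3, 3, 4, 15, 18, 25, 26, 28, 29, 36]
Total comparisons: 9

The merged array is [3, 3, 3, 4, 15, 18, 25, 26, 28, 29, 36], requiring 9 comparisons. The merge step runs in O(n) time where n is the total number of elements.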